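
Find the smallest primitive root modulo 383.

5

φ(383) = 383 − 1 = 382 = 2 · 191.
Test candidates g = 2, 3, … against the prime factors q ∈ {2, 191} of φ(383): g is a generator iff g^(382/q) ≢ 1 for every such q.
g = 2: 2^191 ≡ 1 — hits 1, so not a primitive root.
g = 3: 3^191 ≡ 1 — hits 1, so not a primitive root.
g = 4: 4^191 ≡ 1 — hits 1, so not a primitive root.
g = 5: 5^191 ≡ 382; 5^2 ≡ 25 — none is 1, so 5 is a primitive root.
So 5 is the smallest generator of (Z/383Z)^×.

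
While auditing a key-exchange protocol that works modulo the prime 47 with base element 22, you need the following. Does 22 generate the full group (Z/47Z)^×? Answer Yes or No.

Yes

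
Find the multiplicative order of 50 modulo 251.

50

By Lagrange's theorem, ord_251(50) divides φ(251) = 251 − 1 = 250 = 2 · 5^3.
Divisors of 250: 1, 2, 5, 10, 25, 50, 125, 250.
Compute 50^d (mod 251) for the divisors d until we hit 1:
50^1 ≡ 50 (mod 251)
50^2 ≡ 241 (mod 251)
50^5 ≡ 231 (mod 251)
50^10 ≡ 149 (mod 251)
50^25 ≡ 250 (mod 251)
50^50 ≡ 1 (mod 251) ✓
The smallest such exponent is 50, so the order of 50 is 50.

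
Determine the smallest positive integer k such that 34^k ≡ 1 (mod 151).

75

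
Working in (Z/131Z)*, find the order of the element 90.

ord(90) | φ(131) = 131 − 1 = 130 = 2 · 5 · 13.
Divisors of 130: 1, 2, 5, 10, 13, 26, 65, 130.
Evaluate successive powers at the divisors of 130:
90^1 ≡ 90
90^2 ≡ 109
90^5 ≡ 68
90^10 ≡ 39
90^13 ≡ 70
90^26 ≡ 53
90^65 ≡ 130
90^130 ≡ 1
So ord_131(90) = 130.

130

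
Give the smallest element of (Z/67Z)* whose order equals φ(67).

2

φ(67) = 67 − 1 = 66 = 2 · 3 · 11.
g is a primitive root iff g^(66/q) ≢ 1 (mod 67) for each prime q ∈ {2, 3, 11}.
g = 2: 2^33 ≡ 66; 2^22 ≡ 37; 2^6 ≡ 64 — none is 1, so 2 is a primitive root.
The smallest primitive root modulo 67 is 2.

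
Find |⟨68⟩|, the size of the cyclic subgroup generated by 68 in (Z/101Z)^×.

By Lagrange's theorem, ord_101(68) divides φ(101) = 101 − 1 = 100 = 2^2 · 5^2.
Divisors of 100: 1, 2, 4, 5, 10, 20, 25, 50, 100.
Test each divisor d:
68^1 ≡ 68 (mod 101)
68^2 ≡ 79 (mod 101)
68^4 ≡ 80 (mod 101)
68^5 ≡ 87 (mod 101)
68^10 ≡ 95 (mod 101)
68^20 ≡ 36 (mod 101)
68^25 ≡ 1 (mod 101) ✓
So ord_101(68) = 25.

25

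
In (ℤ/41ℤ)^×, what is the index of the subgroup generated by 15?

1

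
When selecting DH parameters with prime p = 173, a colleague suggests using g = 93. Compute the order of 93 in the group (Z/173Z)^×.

Since 93 ∈ (Z/173Z)^×, its order divides φ(173) = 173 − 1 = 172 = 2^2 · 43.
Divisors of 172: 1, 2, 4, 43, 86, 172.
Evaluate successive powers at the divisors of 172:
93^1 ≡ 93 (mod 173)
93^2 ≡ 172 (mod 173)
93^4 ≡ 1 (mod 173) ✓
Therefore the multiplicative order of 93 modulo 173 is 4.

4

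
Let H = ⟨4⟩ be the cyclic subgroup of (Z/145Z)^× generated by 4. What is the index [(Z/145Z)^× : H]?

Since 4 ∈ (Z/145Z)^×, its order divides φ(145) = φ(5·29) = (5−1)·(29−1) = 4·28 = 112 = 2^4 · 7.
Divisors of 112: 1, 2, 4, 7, 8, 14, 16, 28, 56, 112.
Check 4^d mod 145 for each divisor in increasing order:
4^1 ≡ 4
4^2 ≡ 16
4^4 ≡ 111
4^7 ≡ 144
4^8 ≡ 141
4^14 ≡ 1
Thus |⟨4⟩| = ord(4) = 14.
[(Z/145Z)^× : ⟨4⟩] = 112/14 = 8.

8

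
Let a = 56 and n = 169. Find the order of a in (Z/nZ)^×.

Since 56 ∈ (Z/169Z)^×, its order divides φ(169) = φ(13^2) = 13·(13−1) = 156 = 2^2 · 3 · 13.
Divisors of 156: 1, 2, 3, 4, 6, 12, 13, 26, 39, 52, 78, 156.
Check 56^d mod 169 for each divisor in increasing order:
56^1 ≡ 56 (mod 169)
56^2 ≡ 94 (mod 169)
56^3 ≡ 25 (mod 169)
56^4 ≡ 48 (mod 169)
56^6 ≡ 118 (mod 169)
56^12 ≡ 66 (mod 169)
56^13 ≡ 147 (mod 169)
56^26 ≡ 146 (mod 169)
56^39 ≡ 168 (mod 169)
56^52 ≡ 22 (mod 169)
56^78 ≡ 1 (mod 169) ✓
The smallest such exponent is 78, so the order of 56 is 78.

78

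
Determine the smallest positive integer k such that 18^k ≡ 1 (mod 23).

11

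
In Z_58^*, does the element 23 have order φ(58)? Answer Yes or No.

φ(58) = φ(2)·φ(29) = 1·28 = 28 = 2^2 · 7.
An element g generates (Z/58Z)^× iff g^(28/q) ≢ 1 (mod 58) for each prime q ∈ {2, 7}.
23^14 ≡ 1 (mod 58)  [q = 2: ≡ 1 ✗]
23^4 ≡ 49 (mod 58)  [q = 7: ≢ 1 ✓]
23^14 ≡ 1 shows ord(23) | 14, strictly less than φ(58); not a primitive root.

No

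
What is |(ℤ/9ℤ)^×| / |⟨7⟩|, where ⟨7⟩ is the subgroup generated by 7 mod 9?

The order of 7 must divide φ(9) = φ(3^2) = 3·(3−1) = 6 = 2 · 3.
Divisors of 6: 1, 2, 3, 6.
Compute 7^d (mod 9) for the divisors d until we hit 1:
7^1 ≡ 7
7^2 ≡ 4
7^3 ≡ 1
So ord_9(7) = 3, hence |⟨7⟩| = 3.
The index is φ(9) / ord(7) = 6 / 3 = 2.

2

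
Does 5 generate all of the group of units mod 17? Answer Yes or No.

Yes

φ(17) = 17 − 1 = 16 = 2^4.
Test 5^(16/q) mod 17 for each prime factor q of 16:
5^8 ≡ 16 (mod 17)  [q = 2: ≢ 1 ✓]
Every test exponent gives a nontrivial residue, hence 5 generates the full group.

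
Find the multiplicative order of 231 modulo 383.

382

Since 231 ∈ (Z/383Z)^×, its order divides φ(383) = 383 − 1 = 382 = 2 · 191.
Divisors of 382: 1, 2, 191, 382.
Evaluate successive powers at the divisors of 382:
231^1 ≡ 231
231^2 ≡ 124
231^191 ≡ 382
231^382 ≡ 1
So ord_383(231) = 382.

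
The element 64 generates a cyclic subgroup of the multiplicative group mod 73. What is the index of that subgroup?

24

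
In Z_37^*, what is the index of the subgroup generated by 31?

9

Since 31 ∈ (Z/37Z)^×, its order divides φ(37) = 37 − 1 = 36 = 2^2 · 3^2.
Divisors of 36: 1, 2, 3, 4, 6, 9, 12, 18, 36.
Evaluate successive powers at the divisors of 36:
31^1 ≡ 31 (mod 37)
31^2 ≡ 36 (mod 37)
31^3 ≡ 6 (mod 37)
31^4 ≡ 1 (mod 37) ✓
The order of 31 is 4, so the subgroup it generates has 4 elements.
[(Z/37Z)^× : ⟨31⟩] = 36/4 = 9.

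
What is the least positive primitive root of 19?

φ(19) = 19 − 1 = 18 = 2 · 3^2.
g is a primitive root iff g^(18/q) ≢ 1 (mod 19) for each prime q ∈ {2, 3}.
g = 2: 2^9 ≡ 18; 2^6 ≡ 7 — none is 1, so 2 is a primitive root.
The smallest primitive root modulo 19 is 2.

2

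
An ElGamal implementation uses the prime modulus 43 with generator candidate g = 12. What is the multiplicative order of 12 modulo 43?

The order of 12 must divide φ(43) = 43 − 1 = 42 = 2 · 3 · 7.
Divisors of 42: 1, 2, 3, 6, 7, 14, 21, 42.
Test each divisor d:
12^1 ≡ 12
12^2 ≡ 15
12^3 ≡ 8
12^6 ≡ 21
12^7 ≡ 37
12^14 ≡ 36
12^21 ≡ 42
12^42 ≡ 1
So ord_43(12) = 42.

42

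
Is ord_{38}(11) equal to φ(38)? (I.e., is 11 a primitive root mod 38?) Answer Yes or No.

No

φ(38) = φ(2)·φ(19) = 1·18 = 18 = 2 · 3^2.
An element g generates (Z/38Z)^× iff g^(18/q) ≢ 1 (mod 38) for each prime q ∈ {2, 3}.
11^9 ≡ 1 (mod 38)  [q = 2: ≡ 1 ✗]
11^6 ≡ 1 (mod 38)  [q = 3: ≡ 1 ✗]
11^9 ≡ 1 shows ord(11) | 9, strictly less than φ(38); not a primitive root.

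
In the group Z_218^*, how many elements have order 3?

2

φ(218) = φ(2)·φ(109) = 1·108 = 108 = 2^2 · 3^3.
Since (Z/218Z)^× is cyclic of order 108, the number of elements of order d is φ(d) when d | 108 and 0 otherwise.
3 | 108, and φ(3) = 3 − 1 = 2.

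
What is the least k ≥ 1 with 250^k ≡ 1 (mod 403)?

15

Since 250 ∈ (Z/403Z)^×, its order divides φ(403) = φ(13·31) = (13−1)·(31−1) = 12·30 = 360 = 2^3 · 3^2 · 5.
Divisors of 360: 1, 2, 3, 4, 5, 6, 8, 9, 10, 12, 15, 18, 20, 24, 30, 36, 40, 45, 60, 72, 90, 120, 180, 360.
Test each divisor d:
250^1 ≡ 250
250^2 ≡ 35
250^3 ≡ 287
250^4 ≡ 16
250^5 ≡ 373
250^6 ≡ 157
250^8 ≡ 256
250^9 ≡ 326
250^10 ≡ 94
250^12 ≡ 66
250^15 ≡ 1
The smallest such exponent is 15, so the order of 250 is 15.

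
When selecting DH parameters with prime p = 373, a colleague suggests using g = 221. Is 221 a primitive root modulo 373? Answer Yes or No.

φ(373) = 373 − 1 = 372 = 2^2 · 3 · 31.
An element g generates (Z/373Z)^× iff g^(372/q) ≢ 1 (mod 373) for each prime q ∈ {2, 3, 31}.
221^186 ≡ 1 (mod 373)  [q = 2: ≡ 1 ✗]
221^124 ≡ 1 (mod 373)  [q = 3: ≡ 1 ✗]
221^12 ≡ 213 (mod 373)  [q = 31: ≢ 1 ✓]
221^186 ≡ 1 shows ord(221) | 186, strictly less than φ(373); not a primitive root.

No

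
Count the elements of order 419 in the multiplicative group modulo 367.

0

φ(367) = 367 − 1 = 366 = 2 · 3 · 61.
In a cyclic group of order 366, there are φ(d) elements of order d for each divisor d of 366, and zero for non-divisors.
Here 366 is not a multiple of 419, so there are no elements of order 419.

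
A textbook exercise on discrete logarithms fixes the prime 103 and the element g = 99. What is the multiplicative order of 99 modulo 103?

The order of 99 must divide φ(103) = 103 − 1 = 102 = 2 · 3 · 17.
Divisors of 102: 1, 2, 3, 6, 17, 34, 51, 102.
Test each divisor d:
99^1 ≡ 99 (mod 103)
99^2 ≡ 16 (mod 103)
99^3 ≡ 39 (mod 103)
99^6 ≡ 79 (mod 103)
99^17 ≡ 57 (mod 103)
99^34 ≡ 56 (mod 103)
99^51 ≡ 102 (mod 103)
99^102 ≡ 1 (mod 103) ✓
The smallest such exponent is 102, so the order of 99 is 102.

102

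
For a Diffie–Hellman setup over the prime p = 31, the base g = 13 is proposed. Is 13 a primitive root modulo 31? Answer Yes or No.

φ(31) = 31 − 1 = 30 = 2 · 3 · 5.
13 is a primitive root mod 31 iff 13^(φ(31)/q) ≢ 1 for every prime q | φ(31), i.e. q ∈ {2, 3, 5}.
13^15 ≡ 30 (mod 31)  [q = 2: ≢ 1 ✓]
13^10 ≡ 5 (mod 31)  [q = 3: ≢ 1 ✓]
13^6 ≡ 16 (mod 31)  [q = 5: ≢ 1 ✓]
None equal 1, so ord_31(13) = 30: 13 is a primitive root.

Yes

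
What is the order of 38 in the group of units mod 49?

42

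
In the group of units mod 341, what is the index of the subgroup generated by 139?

By Lagrange's theorem, ord_341(139) divides φ(341) = φ(11·31) = (11−1)·(31−1) = 10·30 = 300 = 2^2 · 3 · 5^2.
Divisors of 300: 1, 2, 3, 4, 5, 6, 10, 12, 15, 20, 25, 30, 50, 60, 75, 100, 150, 300.
Compute 139^d (mod 341) for the divisors d until we hit 1:
139^1 ≡ 139 (mod 341)
139^2 ≡ 225 (mod 341)
139^3 ≡ 244 (mod 341)
139^4 ≡ 157 (mod 341)
139^5 ≡ 340 (mod 341)
139^6 ≡ 202 (mod 341)
139^10 ≡ 1 (mod 341) ✓
Thus |⟨139⟩| = ord(139) = 10.
Index = |(Z/341Z)^×| / |⟨139⟩| = 300 / 10 = 30.

30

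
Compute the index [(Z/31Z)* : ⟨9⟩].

Since 9 ∈ (Z/31Z)^×, its order divides φ(31) = 31 − 1 = 30 = 2 · 3 · 5.
Divisors of 30: 1, 2, 3, 5, 6, 10, 15, 30.
Check 9^d mod 31 for each divisor in increasing order:
9^1 ≡ 9
9^2 ≡ 19
9^3 ≡ 16
9^5 ≡ 25
9^6 ≡ 8
9^10 ≡ 5
9^15 ≡ 1
Thus |⟨9⟩| = ord(9) = 15.
[(Z/31Z)^× : ⟨9⟩] = 30/15 = 2.

2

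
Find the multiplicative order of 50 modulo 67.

By Lagrange's theorem, ord_67(50) divides φ(67) = 67 − 1 = 66 = 2 · 3 · 11.
Divisors of 66: 1, 2, 3, 6, 11, 22, 33, 66.
Compute 50^d (mod 67) for the divisors d until we hit 1:
50^1 ≡ 50
50^2 ≡ 21
50^3 ≡ 45
50^6 ≡ 15
50^11 ≡ 38
50^22 ≡ 37
50^33 ≡ 66
50^66 ≡ 1
So ord_67(50) = 66.

66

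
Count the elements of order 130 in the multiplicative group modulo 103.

φ(103) = 103 − 1 = 102 = 2 · 3 · 17.
In a cyclic group of order 102, there are φ(d) elements of order d for each divisor d of 102, and zero for non-divisors.
130 does not divide 102, so no element of (Z/103Z)^× has order 130.

0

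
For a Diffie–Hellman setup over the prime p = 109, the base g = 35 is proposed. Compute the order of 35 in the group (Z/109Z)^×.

27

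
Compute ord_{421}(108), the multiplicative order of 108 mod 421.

The order of 108 must divide φ(421) = 421 − 1 = 420 = 2^2 · 3 · 5 · 7.
Divisors of 420: 1, 2, 3, 4, 5, 6, 7, 10, 12, 14, 15, 20, 21, 28, 30, 35, 42, 60, 70, 84, 105, 140, 210, 420.
Test each divisor d:
108^1 ≡ 108
108^2 ≡ 297
108^3 ≡ 80
108^4 ≡ 220
108^5 ≡ 184
108^6 ≡ 85
108^7 ≡ 339
108^10 ≡ 176
108^12 ≡ 68
108^14 ≡ 409
108^15 ≡ 388
108^20 ≡ 243
108^21 ≡ 142
108^28 ≡ 144
108^30 ≡ 247
108^35 ≡ 401
108^42 ≡ 377
108^60 ≡ 385
108^70 ≡ 400
108^84 ≡ 252
108^105 ≡ 420
108^140 ≡ 20
108^210 ≡ 1
So ord_421(108) = 210.

210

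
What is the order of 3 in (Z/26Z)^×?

3

ord(3) | φ(26) = φ(2)·φ(13) = 1·12 = 12 = 2^2 · 3.
Divisors of 12: 1, 2, 3, 4, 6, 12.
Check 3^d mod 26 for each divisor in increasing order:
3^1 ≡ 3
3^2 ≡ 9
3^3 ≡ 1
Therefore the multiplicative order of 3 modulo 26 is 3.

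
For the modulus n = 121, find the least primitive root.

φ(121) = φ(11^2) = 11·(11−1) = 110 = 2 · 5 · 11.
Test candidates g = 2, 3, … against the prime factors q ∈ {2, 5, 11} of φ(121): g is a generator iff g^(110/q) ≢ 1 for every such q.
g = 2: 2^55 ≡ 120; 2^22 ≡ 81; 2^10 ≡ 56 — none is 1, so 2 is a primitive root.
The smallest primitive root modulo 121 is 2.

2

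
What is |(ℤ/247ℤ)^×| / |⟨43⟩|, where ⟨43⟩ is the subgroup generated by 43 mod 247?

By Lagrange's theorem, ord_247(43) divides φ(247) = φ(13·19) = (13−1)·(19−1) = 12·18 = 216 = 2^3 · 3^3.
Divisors of 216: 1, 2, 3, 4, 6, 8, 9, 12, 18, 24, 27, 36, 54, 72, 108, 216.
Evaluate successive powers at the divisors of 216:
43^1 ≡ 43
43^2 ≡ 120
43^3 ≡ 220
43^4 ≡ 74
43^6 ≡ 235
43^8 ≡ 42
43^9 ≡ 77
43^12 ≡ 144
43^18 ≡ 1
The order of 43 is 18, so the subgroup it generates has 18 elements.
[(Z/247Z)^× : ⟨43⟩] = 216/18 = 12.

12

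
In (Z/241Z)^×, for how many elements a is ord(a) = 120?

32

φ(241) = 241 − 1 = 240 = 2^4 · 3 · 5.
In a cyclic group of order 240, there are φ(d) elements of order d for each divisor d of 240, and zero for non-divisors.
120 = 2^3 · 3 · 5 divides 240, and φ(120) = 32.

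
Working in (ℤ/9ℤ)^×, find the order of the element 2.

6

Since 2 ∈ (Z/9Z)^×, its order divides φ(9) = φ(3^2) = 3·(3−1) = 6 = 2 · 3.
Divisors of 6: 1, 2, 3, 6.
Test each divisor d:
2^1 ≡ 2
2^2 ≡ 4
2^3 ≡ 8
2^6 ≡ 1
Hence ord(2) = 6.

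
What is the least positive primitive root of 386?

5

φ(386) = φ(2)·φ(193) = 1·192 = 192 = 2^6 · 3.
Test candidates g = 2, 3, … against the prime factors q ∈ {2, 3} of φ(386): g is a generator iff g^(192/q) ≢ 1 for every such q.
g = 2: gcd(2, 386) = 2 > 1, not a unit — skip.
g = 3: 3^96 ≡ 1 — hits 1, so not a primitive root.
g = 4: gcd(4, 386) = 2 > 1, not a unit — skip.
g = 5: 5^96 ≡ 385; 5^64 ≡ 277 — none is 1, so 5 is a primitive root.
So 5 is the smallest generator of (Z/386Z)^×.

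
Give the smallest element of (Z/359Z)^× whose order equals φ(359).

7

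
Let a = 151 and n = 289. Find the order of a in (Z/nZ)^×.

136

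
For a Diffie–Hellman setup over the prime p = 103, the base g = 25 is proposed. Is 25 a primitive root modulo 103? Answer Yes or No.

No

φ(103) = 103 − 1 = 102 = 2 · 3 · 17.
Test 25^(102/q) mod 103 for each prime factor q of 102:
25^51 ≡ 1 (mod 103)  [q = 2: ≡ 1 ✗]
25^34 ≡ 46 (mod 103)  [q = 3: ≢ 1 ✓]
25^6 ≡ 34 (mod 103)  [q = 17: ≢ 1 ✓]
Since 25^51 ≡ 1, the order of 25 divides 51 < 102, so 25 is not a primitive root.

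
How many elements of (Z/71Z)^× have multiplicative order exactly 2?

1

φ(71) = 71 − 1 = 70 = 2 · 5 · 7.
In a cyclic group of order 70, there are φ(d) elements of order d for each divisor d of 70, and zero for non-divisors.
2 | 70, and φ(2) = 2 − 1 = 1.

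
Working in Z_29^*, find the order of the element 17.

4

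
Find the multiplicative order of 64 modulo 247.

6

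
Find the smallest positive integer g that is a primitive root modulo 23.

5

φ(23) = 23 − 1 = 22 = 2 · 11.
Test candidates g = 2, 3, … against the prime factors q ∈ {2, 11} of φ(23): g is a generator iff g^(22/q) ≢ 1 for every such q.
g = 2: 2^11 ≡ 1 — hits 1, so not a primitive root.
g = 3: 3^11 ≡ 1 — hits 1, so not a primitive root.
g = 4: 4^11 ≡ 1 — hits 1, so not a primitive root.
g = 5: 5^11 ≡ 22; 5^2 ≡ 2 — none is 1, so 5 is a primitive root.
The smallest primitive root modulo 23 is 5.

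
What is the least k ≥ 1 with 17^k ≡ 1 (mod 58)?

4

ord(17) | φ(58) = φ(2)·φ(29) = 1·28 = 28 = 2^2 · 7.
Divisors of 28: 1, 2, 4, 7, 14, 28.
Check 17^d mod 58 for each divisor in increasing order:
17^1 ≡ 17
17^2 ≡ 57
17^4 ≡ 1
So ord_58(17) = 4.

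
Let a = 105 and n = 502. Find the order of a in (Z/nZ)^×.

125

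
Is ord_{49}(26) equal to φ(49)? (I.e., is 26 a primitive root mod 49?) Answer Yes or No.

φ(49) = φ(7^2) = 7·(7−1) = 42 = 2 · 3 · 7.
An element g generates (Z/49Z)^× iff g^(42/q) ≢ 1 (mod 49) for each prime q ∈ {2, 3, 7}.
26^21 ≡ 48 (mod 49)  [q = 2: ≢ 1 ✓]
26^14 ≡ 18 (mod 49)  [q = 3: ≢ 1 ✓]
26^6 ≡ 29 (mod 49)  [q = 7: ≢ 1 ✓]
All checks pass, so 26 has order 42 and is a primitive root modulo 49.

Yes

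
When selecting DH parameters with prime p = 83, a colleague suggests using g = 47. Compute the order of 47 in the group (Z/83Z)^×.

82

By Lagrange's theorem, ord_83(47) divides φ(83) = 83 − 1 = 82 = 2 · 41.
Divisors of 82: 1, 2, 41, 82.
Compute 47^d (mod 83) for the divisors d until we hit 1:
47^1 ≡ 47 (mod 83)
47^2 ≡ 51 (mod 83)
47^41 ≡ 82 (mod 83)
47^82 ≡ 1 (mod 83) ✓
So ord_83(47) = 82.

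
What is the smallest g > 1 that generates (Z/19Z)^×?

φ(19) = 19 − 1 = 18 = 2 · 3^2.
Test candidates g = 2, 3, … against the prime factors q ∈ {2, 3} of φ(19): g is a generator iff g^(18/q) ≢ 1 for every such q.
g = 2: 2^9 ≡ 18; 2^6 ≡ 7 — none is 1, so 2 is a primitive root.
So 2 is the smallest generator of (Z/19Z)^×.

2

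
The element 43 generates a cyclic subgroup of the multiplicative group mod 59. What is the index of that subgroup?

ord(43) | φ(59) = 59 − 1 = 58 = 2 · 29.
Divisors of 58: 1, 2, 29, 58.
Evaluate successive powers at the divisors of 58:
43^1 ≡ 43 (mod 59)
43^2 ≡ 20 (mod 59)
43^29 ≡ 58 (mod 59)
43^58 ≡ 1 (mod 59) ✓
The order of 43 is 58, so the subgroup it generates has 58 elements.
Index = |(Z/59Z)^×| / |⟨43⟩| = 58 / 58 = 1.

1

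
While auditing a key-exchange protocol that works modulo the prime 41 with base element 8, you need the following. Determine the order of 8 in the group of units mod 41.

20

ord(8) | φ(41) = 41 − 1 = 40 = 2^3 · 5.
Divisors of 40: 1, 2, 4, 5, 8, 10, 20, 40.
Evaluate successive powers at the divisors of 40:
8^1 ≡ 8 (mod 41)
8^2 ≡ 23 (mod 41)
8^4 ≡ 37 (mod 41)
8^5 ≡ 9 (mod 41)
8^8 ≡ 16 (mod 41)
8^10 ≡ 40 (mod 41)
8^20 ≡ 1 (mod 41) ✓
Therefore the multiplicative order of 8 modulo 41 is 20.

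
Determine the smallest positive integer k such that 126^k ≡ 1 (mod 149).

148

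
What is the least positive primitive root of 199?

φ(199) = 199 − 1 = 198 = 2 · 3^2 · 11.
Test candidates g = 2, 3, … against the prime factors q ∈ {2, 3, 11} of φ(199): g is a generator iff g^(198/q) ≢ 1 for every such q.
g = 2: 2^99 ≡ 1 — hits 1, so not a primitive root.
g = 3: 3^99 ≡ 198; 3^66 ≡ 106; 3^18 ≡ 125 — none is 1, so 3 is a primitive root.
Hence the least primitive root of 199 is 3.

3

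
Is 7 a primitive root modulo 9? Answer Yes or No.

No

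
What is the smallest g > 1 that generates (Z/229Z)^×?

6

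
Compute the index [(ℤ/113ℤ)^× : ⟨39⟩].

1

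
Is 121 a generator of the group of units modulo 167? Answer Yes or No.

No

φ(167) = 167 − 1 = 166 = 2 · 83.
An element g generates (Z/167Z)^× iff g^(166/q) ≢ 1 (mod 167) for each prime q ∈ {2, 83}.
121^83 ≡ 1 (mod 167)  [q = 2: ≡ 1 ✗]
121^2 ≡ 112 (mod 167)  [q = 83: ≢ 1 ✓]
Since 121^83 ≡ 1, the order of 121 divides 83 < 166, so 121 is not a primitive root.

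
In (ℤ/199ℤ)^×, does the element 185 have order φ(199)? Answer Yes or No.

Yes

φ(199) = 199 − 1 = 198 = 2 · 3^2 · 11.
An element g generates (Z/199Z)^× iff g^(198/q) ≢ 1 (mod 199) for each prime q ∈ {2, 3, 11}.
185^99 ≡ 198 (mod 199)  [q = 2: ≢ 1 ✓]
185^66 ≡ 92 (mod 199)  [q = 3: ≢ 1 ✓]
185^18 ≡ 18 (mod 199)  [q = 11: ≢ 1 ✓]
Every test exponent gives a nontrivial residue, hence 185 generates the full group.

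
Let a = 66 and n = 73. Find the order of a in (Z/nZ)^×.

24

Since 66 ∈ (Z/73Z)^×, its order divides φ(73) = 73 − 1 = 72 = 2^3 · 3^2.
Divisors of 72: 1, 2, 3, 4, 6, 8, 9, 12, 18, 24, 36, 72.
Test each divisor d:
66^1 ≡ 66 (mod 73)
66^2 ≡ 49 (mod 73)
66^3 ≡ 22 (mod 73)
66^4 ≡ 65 (mod 73)
66^6 ≡ 46 (mod 73)
66^8 ≡ 64 (mod 73)
66^9 ≡ 63 (mod 73)
66^12 ≡ 72 (mod 73)
66^18 ≡ 27 (mod 73)
66^24 ≡ 1 (mod 73) ✓
So ord_73(66) = 24.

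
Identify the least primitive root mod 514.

φ(514) = φ(2)·φ(257) = 1·256 = 256 = 2^8.
g is a primitive root iff g^(256/q) ≢ 1 (mod 514) for each prime q ∈ {2}.
g = 2: gcd(2, 514) = 2 > 1, not a unit — skip.
g = 3: 3^128 ≡ 513 — none is 1, so 3 is a primitive root.
So 3 is the smallest generator of (Z/514Z)^×.

3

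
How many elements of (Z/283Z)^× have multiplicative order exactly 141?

φ(283) = 283 − 1 = 282 = 2 · 3 · 47.
(Z/283Z)^× is cyclic (|G| = 282); a cyclic group of order m has exactly φ(d) elements of each order d | m, and none otherwise.
141 = 3 · 47 divides 282, and φ(141) = 92.

92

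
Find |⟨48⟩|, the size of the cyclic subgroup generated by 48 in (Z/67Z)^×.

66

ord(48) | φ(67) = 67 − 1 = 66 = 2 · 3 · 11.
Divisors of 66: 1, 2, 3, 6, 11, 22, 33, 66.
Test each divisor d:
48^1 ≡ 48 (mod 67)
48^2 ≡ 26 (mod 67)
48^3 ≡ 42 (mod 67)
48^6 ≡ 22 (mod 67)
48^11 ≡ 38 (mod 67)
48^22 ≡ 37 (mod 67)
48^33 ≡ 66 (mod 67)
48^66 ≡ 1 (mod 67) ✓
Therefore the multiplicative order of 48 modulo 67 is 66.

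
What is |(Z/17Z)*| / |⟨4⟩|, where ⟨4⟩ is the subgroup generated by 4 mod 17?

Since 4 ∈ (Z/17Z)^×, its order divides φ(17) = 17 − 1 = 16 = 2^4.
Divisors of 16: 1, 2, 4, 8, 16.
Evaluate successive powers at the divisors of 16:
4^1 ≡ 4
4^2 ≡ 16
4^4 ≡ 1
Thus |⟨4⟩| = ord(4) = 4.
The index is φ(17) / ord(4) = 16 / 4 = 4.

4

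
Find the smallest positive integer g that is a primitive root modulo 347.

2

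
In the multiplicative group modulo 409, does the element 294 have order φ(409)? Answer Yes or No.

No

φ(409) = 409 − 1 = 408 = 2^3 · 3 · 17.
Test 294^(408/q) mod 409 for each prime factor q of 408:
294^204 ≡ 1 (mod 409)  [q = 2: ≡ 1 ✗]
294^136 ≡ 355 (mod 409)  [q = 3: ≢ 1 ✓]
294^24 ≡ 180 (mod 409)  [q = 17: ≢ 1 ✓]
294^204 ≡ 1 shows ord(294) | 204, strictly less than φ(409); not a primitive root.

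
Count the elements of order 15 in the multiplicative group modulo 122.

8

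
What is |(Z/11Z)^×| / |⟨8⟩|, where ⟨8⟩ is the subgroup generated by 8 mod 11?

1

By Lagrange's theorem, ord_11(8) divides φ(11) = 11 − 1 = 10 = 2 · 5.
Divisors of 10: 1, 2, 5, 10.
Compute 8^d (mod 11) for the divisors d until we hit 1:
8^1 ≡ 8 (mod 11)
8^2 ≡ 9 (mod 11)
8^5 ≡ 10 (mod 11)
8^10 ≡ 1 (mod 11) ✓
So ord_11(8) = 10, hence |⟨8⟩| = 10.
The index is φ(11) / ord(8) = 10 / 10 = 1.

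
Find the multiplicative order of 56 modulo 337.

ord(56) | φ(337) = 337 − 1 = 336 = 2^4 · 3 · 7.
Divisors of 336: 1, 2, 3, 4, 6, 7, 8, 12, 14, 16, 21, 24, 28, 42, 48, 56, 84, 112, 168, 336.
Evaluate successive powers at the divisors of 336:
56^1 ≡ 56
56^2 ≡ 103
56^3 ≡ 39
56^4 ≡ 162
56^6 ≡ 173
56^7 ≡ 252
56^8 ≡ 295
56^12 ≡ 273
56^14 ≡ 148
56^16 ≡ 79
56^21 ≡ 226
56^24 ≡ 52
56^28 ≡ 336
56^42 ≡ 189
56^48 ≡ 8
56^56 ≡ 1
So ord_337(56) = 56.

56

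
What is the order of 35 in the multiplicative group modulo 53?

Since 35 ∈ (Z/53Z)^×, its order divides φ(53) = 53 − 1 = 52 = 2^2 · 13.
Divisors of 52: 1, 2, 4, 13, 26, 52.
Evaluate successive powers at the divisors of 52:
35^1 ≡ 35
35^2 ≡ 6
35^4 ≡ 36
35^13 ≡ 30
35^26 ≡ 52
35^52 ≡ 1
Hence ord(35) = 52.

52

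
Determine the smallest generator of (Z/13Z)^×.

φ(13) = 13 − 1 = 12 = 2^2 · 3.
Test candidates g = 2, 3, … against the prime factors q ∈ {2, 3} of φ(13): g is a generator iff g^(12/q) ≢ 1 for every such q.
g = 2: 2^6 ≡ 12; 2^4 ≡ 3 — none is 1, so 2 is a primitive root.
So 2 is the smallest generator of (Z/13Z)^×.

2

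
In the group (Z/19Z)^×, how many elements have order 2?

φ(19) = 19 − 1 = 18 = 2 · 3^2.
In a cyclic group of order 18, there are φ(d) elements of order d for each divisor d of 18, and zero for non-divisors.
2 | 18, and φ(2) = 2 − 1 = 1.

1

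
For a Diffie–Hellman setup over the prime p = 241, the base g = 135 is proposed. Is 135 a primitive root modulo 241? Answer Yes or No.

φ(241) = 241 − 1 = 240 = 2^4 · 3 · 5.
An element g generates (Z/241Z)^× iff g^(240/q) ≢ 1 (mod 241) for each prime q ∈ {2, 3, 5}.
135^120 ≡ 1 (mod 241)  [q = 2: ≡ 1 ✗]
135^80 ≡ 1 (mod 241)  [q = 3: ≡ 1 ✗]
135^48 ≡ 98 (mod 241)  [q = 5: ≢ 1 ✓]
The check at q = 2 fails, so 135 generates a proper subgroup.

No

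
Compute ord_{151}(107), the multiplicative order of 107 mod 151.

The order of 107 must divide φ(151) = 151 − 1 = 150 = 2 · 3 · 5^2.
Divisors of 150: 1, 2, 3, 5, 6, 10, 15, 25, 30, 50, 75, 150.
Check 107^d mod 151 for each divisor in increasing order:
107^1 ≡ 107 (mod 151)
107^2 ≡ 124 (mod 151)
107^3 ≡ 131 (mod 151)
107^5 ≡ 87 (mod 151)
107^6 ≡ 98 (mod 151)
107^10 ≡ 19 (mod 151)
107^15 ≡ 143 (mod 151)
107^25 ≡ 150 (mod 151)
107^30 ≡ 64 (mod 151)
107^50 ≡ 1 (mod 151) ✓
So ord_151(107) = 50.

50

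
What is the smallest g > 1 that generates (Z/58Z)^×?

3

φ(58) = φ(2)·φ(29) = 1·28 = 28 = 2^2 · 7.
Test candidates g = 2, 3, … against the prime factors q ∈ {2, 7} of φ(58): g is a generator iff g^(28/q) ≢ 1 for every such q.
g = 2: gcd(2, 58) = 2 > 1, not a unit — skip.
g = 3: 3^14 ≡ 57; 3^4 ≡ 23 — none is 1, so 3 is a primitive root.
The smallest primitive root modulo 58 is 3.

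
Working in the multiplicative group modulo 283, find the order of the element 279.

94

ord(279) | φ(283) = 283 − 1 = 282 = 2 · 3 · 47.
Divisors of 282: 1, 2, 3, 6, 47, 94, 141, 282.
Test each divisor d:
279^1 ≡ 279
279^2 ≡ 16
279^3 ≡ 219
279^6 ≡ 134
279^47 ≡ 282
279^94 ≡ 1
Hence ord(279) = 94.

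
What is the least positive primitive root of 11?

φ(11) = 11 − 1 = 10 = 2 · 5.
g is a primitive root iff g^(10/q) ≢ 1 (mod 11) for each prime q ∈ {2, 5}.
g = 2: 2^5 ≡ 10; 2^2 ≡ 4 — none is 1, so 2 is a primitive root.
The smallest primitive root modulo 11 is 2.

2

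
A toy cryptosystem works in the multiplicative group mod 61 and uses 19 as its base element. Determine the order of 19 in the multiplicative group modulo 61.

30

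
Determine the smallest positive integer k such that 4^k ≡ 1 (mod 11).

5

ord(4) | φ(11) = 11 − 1 = 10 = 2 · 5.
Divisors of 10: 1, 2, 5, 10.
Compute 4^d (mod 11) for the divisors d until we hit 1:
4^1 ≡ 4
4^2 ≡ 5
4^5 ≡ 1
Therefore the multiplicative order of 4 modulo 11 is 5.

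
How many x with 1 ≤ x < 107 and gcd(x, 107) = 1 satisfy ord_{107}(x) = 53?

φ(107) = 107 − 1 = 106 = 2 · 53.
In a cyclic group of order 106, there are φ(d) elements of order d for each divisor d of 106, and zero for non-divisors.
53 | 106, and φ(53) = 53 − 1 = 52.

52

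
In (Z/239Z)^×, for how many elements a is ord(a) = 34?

16

φ(239) = 239 − 1 = 238 = 2 · 7 · 17.
Since (Z/239Z)^× is cyclic of order 238, the number of elements of order d is φ(d) when d | 238 and 0 otherwise.
34 = 2 · 17 divides 238, and φ(34) = 16.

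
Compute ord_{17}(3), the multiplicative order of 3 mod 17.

16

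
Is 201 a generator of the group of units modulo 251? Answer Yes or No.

No

φ(251) = 251 − 1 = 250 = 2 · 5^3.
It suffices to check that the order of 201 is not a proper divisor of 250: compute 201^(250/q) for q ∈ {2, 5}.
201^125 ≡ 1 (mod 251)  [q = 2: ≡ 1 ✗]
201^50 ≡ 1 (mod 251)  [q = 5: ≡ 1 ✗]
201^125 ≡ 1 shows ord(201) | 125, strictly less than φ(251); not a primitive root.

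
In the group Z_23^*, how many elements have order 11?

φ(23) = 23 − 1 = 22 = 2 · 11.
In a cyclic group of order 22, there are φ(d) elements of order d for each divisor d of 22, and zero for non-divisors.
11 | 22, and φ(11) = 11 − 1 = 10.

10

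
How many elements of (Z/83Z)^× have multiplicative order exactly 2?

φ(83) = 83 − 1 = 82 = 2 · 41.
(Z/83Z)^× is cyclic (|G| = 82); a cyclic group of order m has exactly φ(d) elements of each order d | m, and none otherwise.
2 | 82, and φ(2) = 2 − 1 = 1.

1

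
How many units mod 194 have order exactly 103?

φ(194) = φ(2)·φ(97) = 1·96 = 96 = 2^5 · 3.
Since (Z/194Z)^× is cyclic of order 96, the number of elements of order d is φ(d) when d | 96 and 0 otherwise.
Here 96 is not a multiple of 103, so there are no elements of order 103.

0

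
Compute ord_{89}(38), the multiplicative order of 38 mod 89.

Since 38 ∈ (Z/89Z)^×, its order divides φ(89) = 89 − 1 = 88 = 2^3 · 11.
Divisors of 88: 1, 2, 4, 8, 11, 22, 44, 88.
Evaluate successive powers at the divisors of 88:
38^1 ≡ 38 (mod 89)
38^2 ≡ 20 (mod 89)
38^4 ≡ 44 (mod 89)
38^8 ≡ 67 (mod 89)
38^11 ≡ 12 (mod 89)
38^22 ≡ 55 (mod 89)
38^44 ≡ 88 (mod 89)
38^88 ≡ 1 (mod 89) ✓
The smallest such exponent is 88, so the order of 38 is 88.

88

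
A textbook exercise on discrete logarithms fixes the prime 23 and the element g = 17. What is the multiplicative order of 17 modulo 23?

22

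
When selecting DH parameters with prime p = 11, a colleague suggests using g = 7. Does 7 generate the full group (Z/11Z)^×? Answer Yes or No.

Yes

φ(11) = 11 − 1 = 10 = 2 · 5.
7 is a primitive root mod 11 iff 7^(φ(11)/q) ≢ 1 for every prime q | φ(11), i.e. q ∈ {2, 5}.
7^5 ≡ 10 (mod 11)  [q = 2: ≢ 1 ✓]
7^2 ≡ 5 (mod 11)  [q = 5: ≢ 1 ✓]
All checks pass, so 7 has order 10 and is a primitive root modulo 11.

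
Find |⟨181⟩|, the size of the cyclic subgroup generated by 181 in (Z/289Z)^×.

By Lagrange's theorem, ord_289(181) divides φ(289) = φ(17^2) = 17·(17−1) = 272 = 2^4 · 17.
Divisors of 272: 1, 2, 4, 8, 16, 17, 34, 68, 136, 272.
Check 181^d mod 289 for each divisor in increasing order:
181^1 ≡ 181 (mod 289)
181^2 ≡ 104 (mod 289)
181^4 ≡ 123 (mod 289)
181^8 ≡ 101 (mod 289)
181^16 ≡ 86 (mod 289)
181^17 ≡ 249 (mod 289)
181^34 ≡ 155 (mod 289)
181^68 ≡ 38 (mod 289)
181^136 ≡ 288 (mod 289)
181^272 ≡ 1 (mod 289) ✓
So ord_289(181) = 272.

272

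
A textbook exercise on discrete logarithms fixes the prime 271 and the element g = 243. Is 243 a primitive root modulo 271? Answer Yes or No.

No

φ(271) = 271 − 1 = 270 = 2 · 3^3 · 5.
243 is a primitive root mod 271 iff 243^(φ(271)/q) ≢ 1 for every prime q | φ(271), i.e. q ∈ {2, 3, 5}.
243^135 ≡ 270 (mod 271)  [q = 2: ≢ 1 ✓]
243^90 ≡ 1 (mod 271)  [q = 3: ≡ 1 ✗]
243^54 ≡ 1 (mod 271)  [q = 5: ≡ 1 ✗]
243^90 ≡ 1 shows ord(243) | 90, strictly less than φ(271); not a primitive root.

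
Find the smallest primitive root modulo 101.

φ(101) = 101 − 1 = 100 = 2^2 · 5^2.
Test candidates g = 2, 3, … against the prime factors q ∈ {2, 5} of φ(101): g is a generator iff g^(100/q) ≢ 1 for every such q.
g = 2: 2^50 ≡ 100; 2^20 ≡ 95 — none is 1, so 2 is a primitive root.
Hence the least primitive root of 101 is 2.

2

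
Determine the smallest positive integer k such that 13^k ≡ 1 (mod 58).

14

The order of 13 must divide φ(58) = φ(2)·φ(29) = 1·28 = 28 = 2^2 · 7.
Divisors of 28: 1, 2, 4, 7, 14, 28.
Check 13^d mod 58 for each divisor in increasing order:
13^1 ≡ 13
13^2 ≡ 53
13^4 ≡ 25
13^7 ≡ 57
13^14 ≡ 1
Therefore the multiplicative order of 13 modulo 58 is 14.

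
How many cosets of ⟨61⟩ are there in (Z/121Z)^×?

1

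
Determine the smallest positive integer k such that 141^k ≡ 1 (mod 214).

53

Since 141 ∈ (Z/214Z)^×, its order divides φ(214) = φ(2)·φ(107) = 1·106 = 106 = 2 · 53.
Divisors of 106: 1, 2, 53, 106.
Compute 141^d (mod 214) for the divisors d until we hit 1:
141^1 ≡ 141
141^2 ≡ 193
141^53 ≡ 1
Therefore the multiplicative order of 141 modulo 214 is 53.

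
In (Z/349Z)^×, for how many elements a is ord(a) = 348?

φ(349) = 349 − 1 = 348 = 2^2 · 3 · 29.
Since (Z/349Z)^× is cyclic of order 348, the number of elements of order d is φ(d) when d | 348 and 0 otherwise.
348 = 2^2 · 3 · 29 divides 348, and φ(348) = 112.

112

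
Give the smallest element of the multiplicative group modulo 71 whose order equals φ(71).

7

φ(71) = 71 − 1 = 70 = 2 · 5 · 7.
Test candidates g = 2, 3, … against the prime factors q ∈ {2, 5, 7} of φ(71): g is a generator iff g^(70/q) ≢ 1 for every such q.
g = 2: 2^35 ≡ 1 — hits 1, so not a primitive root.
g = 3: 3^35 ≡ 1 — hits 1, so not a primitive root.
g = 4: 4^35 ≡ 1 — hits 1, so not a primitive root.
g = 5: 5^35 ≡ 1 — hits 1, so not a primitive root.
g = 6: 6^35 ≡ 1 — hits 1, so not a primitive root.
g = 7: 7^35 ≡ 70; 7^14 ≡ 54; 7^10 ≡ 45 — none is 1, so 7 is a primitive root.
Hence the least primitive root of 71 is 7.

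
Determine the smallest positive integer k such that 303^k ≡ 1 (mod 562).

280

The order of 303 must divide φ(562) = φ(2)·φ(281) = 1·280 = 280 = 2^3 · 5 · 7.
Divisors of 280: 1, 2, 4, 5, 7, 8, 10, 14, 20, 28, 35, 40, 56, 70, 140, 280.
Test each divisor d:
303^1 ≡ 303 (mod 562)
303^2 ≡ 203 (mod 562)
303^4 ≡ 183 (mod 562)
303^5 ≡ 373 (mod 562)
303^7 ≡ 411 (mod 562)
303^8 ≡ 331 (mod 562)
303^10 ≡ 315 (mod 562)
303^14 ≡ 321 (mod 562)
303^20 ≡ 313 (mod 562)
303^28 ≡ 195 (mod 562)
303^35 ≡ 341 (mod 562)
303^40 ≡ 181 (mod 562)
303^56 ≡ 371 (mod 562)
303^70 ≡ 509 (mod 562)
303^140 ≡ 561 (mod 562)
303^280 ≡ 1 (mod 562) ✓
So ord_562(303) = 280.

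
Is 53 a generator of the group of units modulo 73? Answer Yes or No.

φ(73) = 73 − 1 = 72 = 2^3 · 3^2.
53 is a primitive root mod 73 iff 53^(φ(73)/q) ≢ 1 for every prime q | φ(73), i.e. q ∈ {2, 3}.
53^36 ≡ 72 (mod 73)  [q = 2: ≢ 1 ✓]
53^24 ≡ 64 (mod 73)  [q = 3: ≢ 1 ✓]
All checks pass, so 53 has order 72 and is a primitive root modulo 73.

Yes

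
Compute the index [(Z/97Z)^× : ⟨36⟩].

16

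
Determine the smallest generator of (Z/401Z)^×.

φ(401) = 401 − 1 = 400 = 2^4 · 5^2.
g is a primitive root iff g^(400/q) ≢ 1 (mod 401) for each prime q ∈ {2, 5}.
g = 2: 2^200 ≡ 1 — hits 1, so not a primitive root.
g = 3: 3^200 ≡ 400; 3^80 ≡ 72 — none is 1, so 3 is a primitive root.
Hence the least primitive root of 401 is 3.

3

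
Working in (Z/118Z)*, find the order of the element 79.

29

Since 79 ∈ (Z/118Z)^×, its order divides φ(118) = φ(2)·φ(59) = 1·58 = 58 = 2 · 29.
Divisors of 58: 1, 2, 29, 58.
Compute 79^d (mod 118) for the divisors d until we hit 1:
79^1 ≡ 79
79^2 ≡ 105
79^29 ≡ 1
The smallest such exponent is 29, so the order of 79 is 29.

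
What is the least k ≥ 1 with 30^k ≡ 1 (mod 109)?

108

The order of 30 must divide φ(109) = 109 − 1 = 108 = 2^2 · 3^3.
Divisors of 108: 1, 2, 3, 4, 6, 9, 12, 18, 27, 36, 54, 108.
Test each divisor d:
30^1 ≡ 30 (mod 109)
30^2 ≡ 28 (mod 109)
30^3 ≡ 77 (mod 109)
30^4 ≡ 21 (mod 109)
30^6 ≡ 43 (mod 109)
30^9 ≡ 41 (mod 109)
30^12 ≡ 105 (mod 109)
30^18 ≡ 46 (mod 109)
30^27 ≡ 33 (mod 109)
30^36 ≡ 45 (mod 109)
30^54 ≡ 108 (mod 109)
30^108 ≡ 1 (mod 109) ✓
Therefore the multiplicative order of 30 modulo 109 is 108.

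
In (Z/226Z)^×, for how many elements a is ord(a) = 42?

φ(226) = φ(2)·φ(113) = 1·112 = 112 = 2^4 · 7.
(Z/226Z)^× is cyclic (|G| = 112); a cyclic group of order m has exactly φ(d) elements of each order d | m, and none otherwise.
42 does not divide 112, so no element of (Z/226Z)^× has order 42.

0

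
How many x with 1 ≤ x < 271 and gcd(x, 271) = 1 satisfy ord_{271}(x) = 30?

φ(271) = 271 − 1 = 270 = 2 · 3^3 · 5.
Since (Z/271Z)^× is cyclic of order 270, the number of elements of order d is φ(d) when d | 270 and 0 otherwise.
30 = 2 · 3 · 5 divides 270, and φ(30) = 8.

8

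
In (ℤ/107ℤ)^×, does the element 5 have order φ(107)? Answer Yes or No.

Yes

φ(107) = 107 − 1 = 106 = 2 · 53.
Test 5^(106/q) mod 107 for each prime factor q of 106:
5^53 ≡ 106 (mod 107)  [q = 2: ≢ 1 ✓]
5^2 ≡ 25 (mod 107)  [q = 53: ≢ 1 ✓]
None equal 1, so ord_107(5) = 106: 5 is a primitive root.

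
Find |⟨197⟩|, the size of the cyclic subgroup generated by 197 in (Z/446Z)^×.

By Lagrange's theorem, ord_446(197) divides φ(446) = φ(2)·φ(223) = 1·222 = 222 = 2 · 3 · 37.
Divisors of 222: 1, 2, 3, 6, 37, 74, 111, 222.
Check 197^d mod 446 for each divisor in increasing order:
197^1 ≡ 197 (mod 446)
197^2 ≡ 7 (mod 446)
197^3 ≡ 41 (mod 446)
197^6 ≡ 343 (mod 446)
197^37 ≡ 1 (mod 446) ✓
So ord_446(197) = 37.

37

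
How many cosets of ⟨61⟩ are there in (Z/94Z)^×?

2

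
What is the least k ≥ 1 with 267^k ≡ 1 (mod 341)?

15

By Lagrange's theorem, ord_341(267) divides φ(341) = φ(11·31) = (11−1)·(31−1) = 10·30 = 300 = 2^2 · 3 · 5^2.
Divisors of 300: 1, 2, 3, 4, 5, 6, 10, 12, 15, 20, 25, 30, 50, 60, 75, 100, 150, 300.
Test each divisor d:
267^1 ≡ 267 (mod 341)
267^2 ≡ 20 (mod 341)
267^3 ≡ 225 (mod 341)
267^4 ≡ 59 (mod 341)
267^5 ≡ 67 (mod 341)
267^6 ≡ 157 (mod 341)
267^10 ≡ 56 (mod 341)
267^12 ≡ 97 (mod 341)
267^15 ≡ 1 (mod 341) ✓
So ord_341(267) = 15.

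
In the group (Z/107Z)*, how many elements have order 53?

52

φ(107) = 107 − 1 = 106 = 2 · 53.
In a cyclic group of order 106, there are φ(d) elements of order d for each divisor d of 106, and zero for non-divisors.
53 | 106, and φ(53) = 53 − 1 = 52.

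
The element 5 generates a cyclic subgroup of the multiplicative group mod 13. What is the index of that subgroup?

3

By Lagrange's theorem, ord_13(5) divides φ(13) = 13 − 1 = 12 = 2^2 · 3.
Divisors of 12: 1, 2, 3, 4, 6, 12.
Compute 5^d (mod 13) for the divisors d until we hit 1:
5^1 ≡ 5 (mod 13)
5^2 ≡ 12 (mod 13)
5^3 ≡ 8 (mod 13)
5^4 ≡ 1 (mod 13) ✓
So ord_13(5) = 4, hence |⟨5⟩| = 4.
[(Z/13Z)^× : ⟨5⟩] = 12/4 = 3.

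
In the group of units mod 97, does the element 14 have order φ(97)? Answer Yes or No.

Yes

φ(97) = 97 − 1 = 96 = 2^5 · 3.
It suffices to check that the order of 14 is not a proper divisor of 96: compute 14^(96/q) for q ∈ {2, 3}.
14^48 ≡ 96 (mod 97)  [q = 2: ≢ 1 ✓]
14^32 ≡ 61 (mod 97)  [q = 3: ≢ 1 ✓]
All checks pass, so 14 has order 96 and is a primitive root modulo 97.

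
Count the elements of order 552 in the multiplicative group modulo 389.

φ(389) = 389 − 1 = 388 = 2^2 · 97.
(Z/389Z)^× is cyclic (|G| = 388); a cyclic group of order m has exactly φ(d) elements of each order d | m, and none otherwise.
552 does not divide 388, so no element of (Z/389Z)^× has order 552.

0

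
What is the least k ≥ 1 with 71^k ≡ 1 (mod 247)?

36

By Lagrange's theorem, ord_247(71) divides φ(247) = φ(13·19) = (13−1)·(19−1) = 12·18 = 216 = 2^3 · 3^3.
Divisors of 216: 1, 2, 3, 4, 6, 8, 9, 12, 18, 24, 27, 36, 54, 72, 108, 216.
Test each divisor d:
71^1 ≡ 71 (mod 247)
71^2 ≡ 101 (mod 247)
71^3 ≡ 8 (mod 247)
71^4 ≡ 74 (mod 247)
71^6 ≡ 64 (mod 247)
71^8 ≡ 42 (mod 247)
71^9 ≡ 18 (mod 247)
71^12 ≡ 144 (mod 247)
71^18 ≡ 77 (mod 247)
71^24 ≡ 235 (mod 247)
71^27 ≡ 151 (mod 247)
71^36 ≡ 1 (mod 247) ✓
The smallest such exponent is 36, so the order of 71 is 36.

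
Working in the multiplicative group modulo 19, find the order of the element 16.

9

Since 16 ∈ (Z/19Z)^×, its order divides φ(19) = 19 − 1 = 18 = 2 · 3^2.
Divisors of 18: 1, 2, 3, 6, 9, 18.
Check 16^d mod 19 for each divisor in increasing order:
16^1 ≡ 16 (mod 19)
16^2 ≡ 9 (mod 19)
16^3 ≡ 11 (mod 19)
16^6 ≡ 7 (mod 19)
16^9 ≡ 1 (mod 19) ✓
Hence ord(16) = 9.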